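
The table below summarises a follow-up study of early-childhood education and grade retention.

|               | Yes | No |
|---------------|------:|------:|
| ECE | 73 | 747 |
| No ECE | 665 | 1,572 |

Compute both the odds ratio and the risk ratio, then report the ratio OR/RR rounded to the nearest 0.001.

0.771

Cells: a = 73, b = 747, c = 665, d = 1572.
OR = (73·1572)/(747·665) = 114756/496755 = 0.23101
Risk in exposed = 73/820 = 0.08902; risk in unexposed = 665/2237 = 0.29727; RR = 0.29947
OR/RR = 0.23101 / 0.29947 = 0.77140
The outcome is not rare, so the OR lies further from 1 than the RR.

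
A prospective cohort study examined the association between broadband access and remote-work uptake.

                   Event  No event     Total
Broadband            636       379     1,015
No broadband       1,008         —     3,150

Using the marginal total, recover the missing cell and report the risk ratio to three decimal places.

The missing cell is in the unexposed row: 3150 − 1008 = 2142.
So a = 636, b = 379, c = 1008, d = 2142.
RR = [a/(a+b)] / [c/(c+d)] = (636/1015) / (1008/3150) = 0.62660/0.32000 = 1.95813

1.958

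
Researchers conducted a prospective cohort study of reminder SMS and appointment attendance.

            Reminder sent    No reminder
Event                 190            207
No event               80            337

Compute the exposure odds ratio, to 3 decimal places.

3.867

Reading the table with exposure as columns: a = 190 (Reminder sent, case), b = 80 (Reminder sent, non-case), c = 207 (No reminder, case), d = 337.
OR = (a·d)/(b·c) = (190 × 337) / (80 × 207) = 64030 / 16560 = 3.86655
The odds of appointment attendance are about 3.87 times as high in the reminder sent group.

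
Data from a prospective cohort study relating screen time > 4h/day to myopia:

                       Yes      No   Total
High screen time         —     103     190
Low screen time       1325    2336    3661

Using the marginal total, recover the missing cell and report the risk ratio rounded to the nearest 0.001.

The missing cell is in the exposed row: 190 − 103 = 87.
So a = 87, b = 103, c = 1325, d = 2336.
RR = [a/(a+b)] / [c/(c+d)] = (87/190) / (1325/3661) = 0.45789/0.36192 = 1.26517

1.265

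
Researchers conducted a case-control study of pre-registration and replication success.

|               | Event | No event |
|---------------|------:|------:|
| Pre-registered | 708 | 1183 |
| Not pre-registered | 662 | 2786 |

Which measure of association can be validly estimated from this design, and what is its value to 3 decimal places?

2.519

Cells: a = 708, b = 1183, c = 662, d = 2786.
This is a case-control study: participants were sampled on outcome status, so risks in the source population cannot be estimated directly — relative risk is not valid here. The odds ratio is the appropriate measure.
OR = (a·d)/(b·c) = (708 × 2786) / (1183 × 662) = 1972488 / 783146 = 2.51867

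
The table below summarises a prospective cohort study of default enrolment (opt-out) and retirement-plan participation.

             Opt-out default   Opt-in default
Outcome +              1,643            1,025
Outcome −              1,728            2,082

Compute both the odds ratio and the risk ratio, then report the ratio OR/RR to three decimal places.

1.307

Reading the table with exposure as columns: a = 1643 (Opt-out default, case), b = 1728 (Opt-out default, non-case), c = 1025 (Opt-in default, case), d = 2082.
OR = (1643·2082)/(1728·1025) = 3420726/1771200 = 1.93130
Risk in exposed = 1643/3371 = 0.48739; risk in unexposed = 1025/3107 = 0.32990; RR = 1.47739
OR/RR = 1.93130 / 1.47739 = 1.30724
The outcome is not rare, so the OR lies further from 1 than the RR.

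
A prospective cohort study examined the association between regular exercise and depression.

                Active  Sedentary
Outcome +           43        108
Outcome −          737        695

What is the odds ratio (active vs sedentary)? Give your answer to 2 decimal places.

Reading the table with exposure as columns: a = 43 (Active, case), b = 737 (Active, non-case), c = 108 (Sedentary, case), d = 695.
OR = (a·d)/(b·c) = (43 × 695) / (737 × 108) = 29885 / 79596 = 0.37546
Exposure is associated with lower odds of depression (OR = 0.38 < 1).

0.38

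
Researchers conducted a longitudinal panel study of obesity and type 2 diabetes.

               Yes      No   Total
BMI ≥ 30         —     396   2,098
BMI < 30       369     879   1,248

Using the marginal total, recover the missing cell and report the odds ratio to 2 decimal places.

10.24

The missing cell is in the exposed row: 2098 − 396 = 1702.
So a = 1702, b = 396, c = 369, d = 879.
OR = (a·d)/(b·c) = (1702 × 879) / (396 × 369) = 1496058 / 146124 = 10.23828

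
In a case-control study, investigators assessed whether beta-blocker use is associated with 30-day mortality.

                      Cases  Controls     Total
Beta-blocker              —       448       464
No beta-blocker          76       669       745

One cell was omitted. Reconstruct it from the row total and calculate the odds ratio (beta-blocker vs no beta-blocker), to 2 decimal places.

The missing cell is in the exposed row: 464 − 448 = 16.
So a = 16, b = 448, c = 76, d = 669.
OR = (a·d)/(b·c) = (16 × 669) / (448 × 76) = 10704 / 34048 = 0.31438

0.31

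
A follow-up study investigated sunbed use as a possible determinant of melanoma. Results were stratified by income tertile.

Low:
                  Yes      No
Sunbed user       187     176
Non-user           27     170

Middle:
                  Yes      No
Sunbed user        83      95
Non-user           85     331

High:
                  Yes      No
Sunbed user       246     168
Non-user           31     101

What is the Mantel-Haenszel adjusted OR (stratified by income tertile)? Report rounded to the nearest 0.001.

OR_MH = Σ(aᵢdᵢ/nᵢ) / Σ(bᵢcᵢ/nᵢ), where nᵢ is the stratum total.
Stratum 1 (Low): n = 560; a·d/n = 187·170/560 = 56.7679; b·c/n = 176·27/560 = 8.4857
Stratum 2 (Middle): n = 594; a·d/n = 83·331/594 = 46.2508; b·c/n = 95·85/594 = 13.5943
Stratum 3 (High): n = 546; a·d/n = 246·101/546 = 45.5055; b·c/n = 168·31/546 = 9.5385
OR_MH = (56.7679 + 46.2508 + 45.5055) / (8.4857 + 13.5943 + 9.5385) = 148.5242 / 31.6185 = 4.69739

4.697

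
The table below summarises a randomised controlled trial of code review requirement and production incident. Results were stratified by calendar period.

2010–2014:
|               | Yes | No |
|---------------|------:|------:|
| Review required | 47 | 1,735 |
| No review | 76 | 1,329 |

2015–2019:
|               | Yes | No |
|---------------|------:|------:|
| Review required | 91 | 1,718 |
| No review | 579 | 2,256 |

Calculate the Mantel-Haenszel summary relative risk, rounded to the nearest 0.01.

0.28

RR_MH = Σ(aᵢ·n₀ᵢ/nᵢ) / Σ(cᵢ·n₁ᵢ/nᵢ), with n₁ᵢ = aᵢ+bᵢ (exposed), n₀ᵢ = cᵢ+dᵢ (unexposed), nᵢ = n₁ᵢ+n₀ᵢ.
Stratum 1 (2010–2014): n₁ = 1782, n₀ = 1405, n = 3187; a·n₀/n = 47·1405/3187 = 20.7201; c·n₁/n = 76·1782/3187 = 42.4951
Stratum 2 (2015–2019): n₁ = 1809, n₀ = 2835, n = 4644; a·n₀/n = 91·2835/4644 = 55.5523; c·n₁/n = 579·1809/4644 = 225.5407
RR_MH = (20.7201 + 55.5523) / (42.4951 + 225.5407) = 76.2724 / 268.0358 = 0.28456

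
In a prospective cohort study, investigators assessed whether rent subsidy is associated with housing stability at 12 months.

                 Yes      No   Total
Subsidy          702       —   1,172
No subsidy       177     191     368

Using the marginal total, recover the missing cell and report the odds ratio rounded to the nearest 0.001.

1.612

The missing cell is in the exposed row: 1172 − 702 = 470.
So a = 702, b = 470, c = 177, d = 191.
OR = (a·d)/(b·c) = (702 × 191) / (470 × 177) = 134082 / 83190 = 1.61176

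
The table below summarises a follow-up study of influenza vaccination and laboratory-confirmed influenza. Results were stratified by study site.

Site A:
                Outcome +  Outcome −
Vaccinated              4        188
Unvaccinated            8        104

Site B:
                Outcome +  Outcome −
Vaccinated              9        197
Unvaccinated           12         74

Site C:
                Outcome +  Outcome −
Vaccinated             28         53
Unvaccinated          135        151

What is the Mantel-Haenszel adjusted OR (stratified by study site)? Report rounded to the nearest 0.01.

0.47

OR_MH = Σ(aᵢdᵢ/nᵢ) / Σ(bᵢcᵢ/nᵢ), where nᵢ is the stratum total.
Stratum 1 (Site A): n = 304; a·d/n = 4·104/304 = 1.3684; b·c/n = 188·8/304 = 4.9474
Stratum 2 (Site B): n = 292; a·d/n = 9·74/292 = 2.2808; b·c/n = 197·12/292 = 8.0959
Stratum 3 (Site C): n = 367; a·d/n = 28·151/367 = 11.5204; b·c/n = 53·135/367 = 19.4959
OR_MH = (1.3684 + 2.2808 + 11.5204) / (4.9474 + 8.0959 + 19.4959) = 15.1697 / 32.5392 = 0.46620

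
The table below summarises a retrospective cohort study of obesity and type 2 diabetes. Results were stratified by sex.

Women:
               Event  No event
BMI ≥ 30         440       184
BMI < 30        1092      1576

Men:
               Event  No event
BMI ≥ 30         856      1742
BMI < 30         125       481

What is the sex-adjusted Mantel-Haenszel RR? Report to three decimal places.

RR_MH = Σ(aᵢ·n₀ᵢ/nᵢ) / Σ(cᵢ·n₁ᵢ/nᵢ), with n₁ᵢ = aᵢ+bᵢ (exposed), n₀ᵢ = cᵢ+dᵢ (unexposed), nᵢ = n₁ᵢ+n₀ᵢ.
Stratum 1 (Women): n₁ = 624, n₀ = 2668, n = 3292; a·n₀/n = 440·2668/3292 = 356.5978; c·n₁/n = 1092·624/3292 = 206.9891
Stratum 2 (Men): n₁ = 2598, n₀ = 606, n = 3204; a·n₀/n = 856·606/3204 = 161.9026; c·n₁/n = 125·2598/3204 = 101.3577
RR_MH = (356.5978 + 161.9026) / (206.9891 + 101.3577) = 518.5004 / 308.3467 = 1.68155

1.682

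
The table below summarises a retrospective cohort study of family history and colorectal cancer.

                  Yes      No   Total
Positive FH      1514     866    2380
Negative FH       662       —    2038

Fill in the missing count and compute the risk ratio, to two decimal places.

1.96

The missing cell is in the unexposed row: 2038 − 662 = 1376.
So a = 1514, b = 866, c = 662, d = 1376.
RR = [a/(a+b)] / [c/(c+d)] = (1514/2380) / (662/2038) = 0.63613/0.32483 = 1.95837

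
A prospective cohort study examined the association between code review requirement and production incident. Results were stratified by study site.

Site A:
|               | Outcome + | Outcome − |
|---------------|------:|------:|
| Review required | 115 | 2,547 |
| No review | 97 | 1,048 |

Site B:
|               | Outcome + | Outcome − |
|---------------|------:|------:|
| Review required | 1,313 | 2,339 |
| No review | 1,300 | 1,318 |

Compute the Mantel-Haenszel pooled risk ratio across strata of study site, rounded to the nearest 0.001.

RR_MH = Σ(aᵢ·n₀ᵢ/nᵢ) / Σ(cᵢ·n₁ᵢ/nᵢ), with n₁ᵢ = aᵢ+bᵢ (exposed), n₀ᵢ = cᵢ+dᵢ (unexposed), nᵢ = n₁ᵢ+n₀ᵢ.
Stratum 1 (Site A): n₁ = 2662, n₀ = 1145, n = 3807; a·n₀/n = 115·1145/3807 = 34.5876; c·n₁/n = 97·2662/3807 = 67.8261
Stratum 2 (Site B): n₁ = 3652, n₀ = 2618, n = 6270; a·n₀/n = 1313·2618/6270 = 548.2351; c·n₁/n = 1300·3652/6270 = 757.1930
RR_MH = (34.5876 + 548.2351) / (67.8261 + 757.1930) = 582.8227 / 825.0191 = 0.70644

0.706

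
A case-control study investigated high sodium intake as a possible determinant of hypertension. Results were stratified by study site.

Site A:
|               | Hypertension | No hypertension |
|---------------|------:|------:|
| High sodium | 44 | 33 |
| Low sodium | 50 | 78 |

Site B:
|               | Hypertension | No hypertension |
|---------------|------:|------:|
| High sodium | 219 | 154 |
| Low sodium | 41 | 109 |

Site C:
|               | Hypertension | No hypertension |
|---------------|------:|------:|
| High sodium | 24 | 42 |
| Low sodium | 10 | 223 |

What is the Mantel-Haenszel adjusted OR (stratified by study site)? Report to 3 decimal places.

3.730

OR_MH = Σ(aᵢdᵢ/nᵢ) / Σ(bᵢcᵢ/nᵢ), where nᵢ is the stratum total.
Stratum 1 (Site A): n = 205; a·d/n = 44·78/205 = 16.7415; b·c/n = 33·50/205 = 8.0488
Stratum 2 (Site B): n = 523; a·d/n = 219·109/523 = 45.6424; b·c/n = 154·41/523 = 12.0727
Stratum 3 (Site C): n = 299; a·d/n = 24·223/299 = 17.8997; b·c/n = 42·10/299 = 1.4047
OR_MH = (16.7415 + 45.6424 + 17.8997) / (8.0488 + 12.0727 + 1.4047) = 80.2836 / 21.5261 = 3.72959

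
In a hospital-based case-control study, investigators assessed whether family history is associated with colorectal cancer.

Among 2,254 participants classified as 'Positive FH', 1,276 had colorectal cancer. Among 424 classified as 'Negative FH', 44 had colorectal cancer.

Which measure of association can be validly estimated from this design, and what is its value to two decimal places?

11.27

From the description: a = 1276, b = 978, c = 44, d = 380.
This is a hospital-based case-control study: participants were sampled on outcome status, so risks in the source population cannot be estimated directly — relative risk is not valid here. The odds ratio is the appropriate measure.
OR = (a·d)/(b·c) = (1276 × 380) / (978 × 44) = 484880 / 43032 = 11.26789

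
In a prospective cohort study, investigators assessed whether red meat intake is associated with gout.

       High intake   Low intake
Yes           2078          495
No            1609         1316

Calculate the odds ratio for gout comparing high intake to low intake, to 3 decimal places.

Reading the table with exposure as columns: a = 2078 (High intake, case), b = 1609 (High intake, non-case), c = 495 (Low intake, case), d = 1316.
OR = (a·d)/(b·c) = (2078 × 1316) / (1609 × 495) = 2734648 / 796455 = 3.43352
The odds of gout are about 3.43 times as high in the high intake group.

3.434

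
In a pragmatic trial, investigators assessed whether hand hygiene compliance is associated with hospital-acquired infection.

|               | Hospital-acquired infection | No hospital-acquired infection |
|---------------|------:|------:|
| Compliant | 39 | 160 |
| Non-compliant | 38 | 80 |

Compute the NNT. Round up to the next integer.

8

Risk in treated group = 39/199 = 0.19598; risk in control = 38/118 = 0.32203.
Absolute risk reduction = 0.32203 − 0.19598 = 0.12605
NNT = 1 / ARR = 1 / 0.12605 = 7.933 → round up → 8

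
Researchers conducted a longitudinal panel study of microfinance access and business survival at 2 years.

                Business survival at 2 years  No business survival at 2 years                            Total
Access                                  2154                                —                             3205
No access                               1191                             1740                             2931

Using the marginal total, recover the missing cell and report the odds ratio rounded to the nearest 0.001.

2.994

The missing cell is in the exposed row: 3205 − 2154 = 1051.
So a = 2154, b = 1051, c = 1191, d = 1740.
OR = (a·d)/(b·c) = (2154 × 1740) / (1051 × 1191) = 3747960 / 1251741 = 2.99420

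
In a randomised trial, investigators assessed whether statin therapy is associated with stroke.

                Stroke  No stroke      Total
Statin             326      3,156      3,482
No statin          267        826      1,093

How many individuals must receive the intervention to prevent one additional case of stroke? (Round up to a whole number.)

Risk in treated group = 326/3482 = 0.09362; risk in control = 267/1093 = 0.24428.
Absolute risk reduction = 0.24428 − 0.09362 = 0.15066
NNT = 1 / ARR = 1 / 0.15066 = 6.638 → round up → 7

7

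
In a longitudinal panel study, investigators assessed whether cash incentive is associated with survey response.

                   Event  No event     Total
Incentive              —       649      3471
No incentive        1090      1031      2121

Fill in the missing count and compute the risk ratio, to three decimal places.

The missing cell is in the exposed row: 3471 − 649 = 2822.
So a = 2822, b = 649, c = 1090, d = 1031.
RR = [a/(a+b)] / [c/(c+d)] = (2822/3471) / (1090/2121) = 0.81302/0.51391 = 1.58204

1.582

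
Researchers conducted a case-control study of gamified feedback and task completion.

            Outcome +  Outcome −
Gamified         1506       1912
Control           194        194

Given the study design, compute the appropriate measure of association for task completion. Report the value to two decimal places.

Cells: a = 1506, b = 1912, c = 194, d = 194.
This is a case-control study: participants were sampled on outcome status, so risks in the source population cannot be estimated directly — relative risk is not valid here. The odds ratio is the appropriate measure.
OR = (a·d)/(b·c) = (1506 × 194) / (1912 × 194) = 292164 / 370928 = 0.78766

0.79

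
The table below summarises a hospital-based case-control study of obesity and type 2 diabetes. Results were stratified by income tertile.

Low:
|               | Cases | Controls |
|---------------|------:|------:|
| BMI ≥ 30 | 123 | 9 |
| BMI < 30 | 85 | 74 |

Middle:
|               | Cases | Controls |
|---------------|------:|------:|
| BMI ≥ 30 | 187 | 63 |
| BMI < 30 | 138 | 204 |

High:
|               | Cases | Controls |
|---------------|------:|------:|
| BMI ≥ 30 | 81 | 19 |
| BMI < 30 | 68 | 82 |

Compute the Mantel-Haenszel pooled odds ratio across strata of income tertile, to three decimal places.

5.439

OR_MH = Σ(aᵢdᵢ/nᵢ) / Σ(bᵢcᵢ/nᵢ), where nᵢ is the stratum total.
Stratum 1 (Low): n = 291; a·d/n = 123·74/291 = 31.2784; b·c/n = 9·85/291 = 2.6289
Stratum 2 (Middle): n = 592; a·d/n = 187·204/592 = 64.4392; b·c/n = 63·138/592 = 14.6858
Stratum 3 (High): n = 250; a·d/n = 81·82/250 = 26.5680; b·c/n = 19·68/250 = 5.1680
OR_MH = (31.2784 + 64.4392 + 26.5680) / (2.6289 + 14.6858 + 5.1680) = 122.2855 / 22.4827 = 5.43910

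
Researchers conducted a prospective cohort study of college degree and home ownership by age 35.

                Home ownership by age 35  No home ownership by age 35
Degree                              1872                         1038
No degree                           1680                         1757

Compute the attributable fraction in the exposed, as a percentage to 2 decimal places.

Cells: a = 1872, b = 1038, c = 1680, d = 1757.
Risk in exposed = 1872/2910 = 0.64330; risk in unexposed = 1680/3437 = 0.48880.
RR = 0.64330/0.48880 = 1.31608
AR% = (RR − 1)/RR × 100 = (1.31608 − 1)/1.31608 × 100 = 24.0169%

24.02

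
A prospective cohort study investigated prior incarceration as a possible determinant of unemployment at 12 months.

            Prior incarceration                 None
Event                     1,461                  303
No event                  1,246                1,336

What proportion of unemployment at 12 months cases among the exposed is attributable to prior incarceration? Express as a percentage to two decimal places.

Reading the table with exposure as columns: a = 1461 (Prior incarceration, case), b = 1246 (Prior incarceration, non-case), c = 303 (None, case), d = 1336.
Risk in exposed = 1461/2707 = 0.53971; risk in unexposed = 303/1639 = 0.18487.
RR = 0.53971/0.18487 = 2.91943
AR% = (RR − 1)/RR × 100 = (2.91943 − 1)/2.91943 × 100 = 65.7468%

65.75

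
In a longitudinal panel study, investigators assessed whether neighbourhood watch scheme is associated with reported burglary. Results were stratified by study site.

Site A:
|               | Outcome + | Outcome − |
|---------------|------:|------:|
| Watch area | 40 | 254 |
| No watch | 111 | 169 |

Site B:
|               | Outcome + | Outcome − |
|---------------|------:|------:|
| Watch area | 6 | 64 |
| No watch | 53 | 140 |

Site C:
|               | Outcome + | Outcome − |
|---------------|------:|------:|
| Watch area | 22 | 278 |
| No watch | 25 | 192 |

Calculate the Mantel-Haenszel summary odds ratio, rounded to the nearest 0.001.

OR_MH = Σ(aᵢdᵢ/nᵢ) / Σ(bᵢcᵢ/nᵢ), where nᵢ is the stratum total.
Stratum 1 (Site A): n = 574; a·d/n = 40·169/574 = 11.7770; b·c/n = 254·111/574 = 49.1185
Stratum 2 (Site B): n = 263; a·d/n = 6·140/263 = 3.1939; b·c/n = 64·53/263 = 12.8973
Stratum 3 (Site C): n = 517; a·d/n = 22·192/517 = 8.1702; b·c/n = 278·25/517 = 13.4429
OR_MH = (11.7770 + 3.1939 + 8.1702) / (49.1185 + 12.8973 + 13.4429) = 23.1411 / 75.4587 = 0.30667

0.307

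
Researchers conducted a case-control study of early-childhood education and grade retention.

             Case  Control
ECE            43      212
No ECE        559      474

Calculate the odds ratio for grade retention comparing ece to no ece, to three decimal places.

0.172

Cells: a = 43, b = 212, c = 559, d = 474.
OR = (a·d)/(b·c) = (43 × 474) / (212 × 559) = 20382 / 118508 = 0.17199
Exposure is associated with lower odds of grade retention (OR = 0.17 < 1).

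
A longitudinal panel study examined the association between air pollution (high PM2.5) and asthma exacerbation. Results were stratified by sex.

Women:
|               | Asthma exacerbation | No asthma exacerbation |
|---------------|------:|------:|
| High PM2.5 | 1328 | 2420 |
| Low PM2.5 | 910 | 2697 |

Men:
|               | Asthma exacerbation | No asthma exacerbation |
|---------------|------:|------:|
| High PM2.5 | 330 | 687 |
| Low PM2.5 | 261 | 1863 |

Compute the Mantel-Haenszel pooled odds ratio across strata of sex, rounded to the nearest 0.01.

OR_MH = Σ(aᵢdᵢ/nᵢ) / Σ(bᵢcᵢ/nᵢ), where nᵢ is the stratum total.
Stratum 1 (Women): n = 7355; a·d/n = 1328·2697/7355 = 486.9634; b·c/n = 2420·910/7355 = 299.4154
Stratum 2 (Men): n = 3141; a·d/n = 330·1863/3141 = 195.7307; b·c/n = 687·261/3141 = 57.0860
OR_MH = (486.9634 + 195.7307) / (299.4154 + 57.0860) = 682.6941 / 356.5013 = 1.91498

1.91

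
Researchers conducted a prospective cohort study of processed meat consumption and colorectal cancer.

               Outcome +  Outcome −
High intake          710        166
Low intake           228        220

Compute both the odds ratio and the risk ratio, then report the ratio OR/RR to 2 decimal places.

Cells: a = 710, b = 166, c = 228, d = 220.
OR = (710·220)/(166·228) = 156200/37848 = 4.12703
Risk in exposed = 710/876 = 0.81050; risk in unexposed = 228/448 = 0.50893; RR = 1.59257
OR/RR = 4.12703 / 1.59257 = 2.59144
The outcome is not rare, so the OR lies further from 1 than the RR.

2.59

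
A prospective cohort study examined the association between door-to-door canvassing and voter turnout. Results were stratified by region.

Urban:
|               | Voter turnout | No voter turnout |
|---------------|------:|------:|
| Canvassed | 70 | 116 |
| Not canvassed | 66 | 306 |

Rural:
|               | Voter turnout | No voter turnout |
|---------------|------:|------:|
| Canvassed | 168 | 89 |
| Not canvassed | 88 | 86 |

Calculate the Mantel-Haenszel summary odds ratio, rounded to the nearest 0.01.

OR_MH = Σ(aᵢdᵢ/nᵢ) / Σ(bᵢcᵢ/nᵢ), where nᵢ is the stratum total.
Stratum 1 (Urban): n = 558; a·d/n = 70·306/558 = 38.3871; b·c/n = 116·66/558 = 13.7204
Stratum 2 (Rural): n = 431; a·d/n = 168·86/431 = 33.5220; b·c/n = 89·88/431 = 18.1717
OR_MH = (38.3871 + 33.5220) / (13.7204 + 18.1717) = 71.9091 / 31.8921 = 2.25476

2.25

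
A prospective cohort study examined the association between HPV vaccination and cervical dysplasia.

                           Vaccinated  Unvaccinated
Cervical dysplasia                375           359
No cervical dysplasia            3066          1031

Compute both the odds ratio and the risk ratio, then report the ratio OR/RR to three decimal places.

Reading the table with exposure as columns: a = 375 (Vaccinated, case), b = 3066 (Vaccinated, non-case), c = 359 (Unvaccinated, case), d = 1031.
OR = (375·1031)/(3066·359) = 386625/1100694 = 0.35126
Risk in exposed = 375/3441 = 0.10898; risk in unexposed = 359/1390 = 0.25827; RR = 0.42196
OR/RR = 0.35126 / 0.42196 = 0.83245
The outcome is not rare, so the OR lies further from 1 than the RR.

0.832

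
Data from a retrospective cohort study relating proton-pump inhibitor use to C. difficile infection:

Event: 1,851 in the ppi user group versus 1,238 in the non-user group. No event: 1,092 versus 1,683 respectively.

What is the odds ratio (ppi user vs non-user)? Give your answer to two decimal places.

2.30

From the description: a = 1851, b = 1092, c = 1238, d = 1683.
OR = (a·d)/(b·c) = (1851 × 1683) / (1092 × 1238) = 3115233 / 1351896 = 2.30434
The odds of C. difficile infection are about 2.30 times as high in the ppi user group.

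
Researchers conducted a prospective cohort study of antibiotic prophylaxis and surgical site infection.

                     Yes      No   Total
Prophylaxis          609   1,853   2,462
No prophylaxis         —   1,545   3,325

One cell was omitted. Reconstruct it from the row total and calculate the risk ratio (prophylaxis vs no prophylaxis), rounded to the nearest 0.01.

0.46

The missing cell is in the unexposed row: 3325 − 1545 = 1780.
So a = 609, b = 1853, c = 1780, d = 1545.
RR = [a/(a+b)] / [c/(c+d)] = (609/2462) / (1780/3325) = 0.24736/0.53534 = 0.46206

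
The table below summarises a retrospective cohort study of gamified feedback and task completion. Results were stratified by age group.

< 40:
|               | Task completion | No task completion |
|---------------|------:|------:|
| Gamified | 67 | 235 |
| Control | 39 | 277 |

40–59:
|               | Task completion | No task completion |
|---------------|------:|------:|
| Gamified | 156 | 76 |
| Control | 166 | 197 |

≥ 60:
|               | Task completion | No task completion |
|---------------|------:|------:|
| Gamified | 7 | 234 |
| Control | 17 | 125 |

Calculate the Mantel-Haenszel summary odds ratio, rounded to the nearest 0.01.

1.81

OR_MH = Σ(aᵢdᵢ/nᵢ) / Σ(bᵢcᵢ/nᵢ), where nᵢ is the stratum total.
Stratum 1 (< 40): n = 618; a·d/n = 67·277/618 = 30.0307; b·c/n = 235·39/618 = 14.8301
Stratum 2 (40–59): n = 595; a·d/n = 156·197/595 = 51.6504; b·c/n = 76·166/595 = 21.2034
Stratum 3 (≥ 60): n = 383; a·d/n = 7·125/383 = 2.2846; b·c/n = 234·17/383 = 10.3864
OR_MH = (30.0307 + 51.6504 + 2.2846) / (14.8301 + 21.2034 + 10.3864) = 83.9658 / 46.4199 = 1.80883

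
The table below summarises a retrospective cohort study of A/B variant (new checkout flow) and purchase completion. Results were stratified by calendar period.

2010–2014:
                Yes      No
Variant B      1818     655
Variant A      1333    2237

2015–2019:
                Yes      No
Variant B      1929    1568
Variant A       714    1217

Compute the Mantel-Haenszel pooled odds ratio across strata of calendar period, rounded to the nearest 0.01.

OR_MH = Σ(aᵢdᵢ/nᵢ) / Σ(bᵢcᵢ/nᵢ), where nᵢ is the stratum total.
Stratum 1 (2010–2014): n = 6043; a·d/n = 1818·2237/6043 = 672.9879; b·c/n = 655·1333/6043 = 144.4837
Stratum 2 (2015–2019): n = 5428; a·d/n = 1929·1217/5428 = 432.4969; b·c/n = 1568·714/5428 = 206.2550
OR_MH = (672.9879 + 432.4969) / (144.4837 + 206.2550) = 1105.4848 / 350.7387 = 3.15188

3.15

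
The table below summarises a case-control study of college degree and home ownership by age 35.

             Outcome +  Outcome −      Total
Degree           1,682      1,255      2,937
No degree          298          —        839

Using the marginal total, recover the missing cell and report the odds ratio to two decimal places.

The missing cell is in the unexposed row: 839 − 298 = 541.
So a = 1682, b = 1255, c = 298, d = 541.
OR = (a·d)/(b·c) = (1682 × 541) / (1255 × 298) = 909962 / 373990 = 2.43312

2.43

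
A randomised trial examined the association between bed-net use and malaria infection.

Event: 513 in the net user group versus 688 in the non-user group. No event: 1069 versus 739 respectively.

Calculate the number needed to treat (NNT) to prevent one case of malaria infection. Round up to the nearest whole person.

7

Risk in treated group = 513/1582 = 0.32427; risk in control = 688/1427 = 0.48213.
Absolute risk reduction = 0.48213 − 0.32427 = 0.15786
NNT = 1 / ARR = 1 / 0.15786 = 6.335 → round up → 7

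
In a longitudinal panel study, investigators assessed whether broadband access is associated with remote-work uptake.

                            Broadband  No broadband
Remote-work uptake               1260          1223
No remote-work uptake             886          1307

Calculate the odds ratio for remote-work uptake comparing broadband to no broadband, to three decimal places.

1.520

Reading the table with exposure as columns: a = 1260 (Broadband, case), b = 886 (Broadband, non-case), c = 1223 (No broadband, case), d = 1307.
OR = (a·d)/(b·c) = (1260 × 1307) / (886 × 1223) = 1646820 / 1083578 = 1.51980
The odds of remote-work uptake are about 1.52 times as high in the broadband group.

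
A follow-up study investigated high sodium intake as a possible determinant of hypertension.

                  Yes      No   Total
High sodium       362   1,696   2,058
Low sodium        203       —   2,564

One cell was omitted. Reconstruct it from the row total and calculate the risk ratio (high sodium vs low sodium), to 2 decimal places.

The missing cell is in the unexposed row: 2564 − 203 = 2361.
So a = 362, b = 1696, c = 203, d = 2361.
RR = [a/(a+b)] / [c/(c+d)] = (362/2058) / (203/2564) = 0.17590/0.07917 = 2.22170

2.22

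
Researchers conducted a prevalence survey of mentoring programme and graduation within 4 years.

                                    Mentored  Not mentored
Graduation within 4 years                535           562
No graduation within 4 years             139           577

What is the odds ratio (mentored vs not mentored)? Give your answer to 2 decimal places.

Reading the table with exposure as columns: a = 535 (Mentored, case), b = 139 (Mentored, non-case), c = 562 (Not mentored, case), d = 577.
OR = (a·d)/(b·c) = (535 × 577) / (139 × 562) = 308695 / 78118 = 3.95165
The odds of graduation within 4 years are about 3.95 times as high in the mentored group.

3.95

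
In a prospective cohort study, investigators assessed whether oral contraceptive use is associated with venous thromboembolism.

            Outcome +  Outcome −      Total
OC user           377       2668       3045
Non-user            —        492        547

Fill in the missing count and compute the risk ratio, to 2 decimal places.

The missing cell is in the unexposed row: 547 − 492 = 55.
So a = 377, b = 2668, c = 55, d = 492.
RR = [a/(a+b)] / [c/(c+d)] = (377/3045) / (55/547) = 0.12381/0.10055 = 1.23134

1.23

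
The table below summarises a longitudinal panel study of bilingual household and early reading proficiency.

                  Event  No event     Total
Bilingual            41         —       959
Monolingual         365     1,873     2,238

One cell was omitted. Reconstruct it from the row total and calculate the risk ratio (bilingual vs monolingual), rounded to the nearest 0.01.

0.26

The missing cell is in the exposed row: 959 − 41 = 918.
So a = 41, b = 918, c = 365, d = 1873.
RR = [a/(a+b)] / [c/(c+d)] = (41/959) / (365/2238) = 0.04275/0.16309 = 0.26214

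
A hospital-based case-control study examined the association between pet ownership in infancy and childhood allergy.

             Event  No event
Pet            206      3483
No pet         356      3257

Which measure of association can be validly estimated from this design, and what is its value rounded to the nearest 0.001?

0.541

Cells: a = 206, b = 3483, c = 356, d = 3257.
This is a hospital-based case-control study: participants were sampled on outcome status, so risks in the source population cannot be estimated directly — relative risk is not valid here. The odds ratio is the appropriate measure.
OR = (a·d)/(b·c) = (206 × 3257) / (3483 × 356) = 670942 / 1239948 = 0.54110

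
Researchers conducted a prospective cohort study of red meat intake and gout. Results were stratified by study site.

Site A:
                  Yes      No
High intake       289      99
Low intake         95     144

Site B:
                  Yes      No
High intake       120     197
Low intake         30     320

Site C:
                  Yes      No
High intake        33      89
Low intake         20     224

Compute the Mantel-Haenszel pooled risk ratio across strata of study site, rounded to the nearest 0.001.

RR_MH = Σ(aᵢ·n₀ᵢ/nᵢ) / Σ(cᵢ·n₁ᵢ/nᵢ), with n₁ᵢ = aᵢ+bᵢ (exposed), n₀ᵢ = cᵢ+dᵢ (unexposed), nᵢ = n₁ᵢ+n₀ᵢ.
Stratum 1 (Site A): n₁ = 388, n₀ = 239, n = 627; a·n₀/n = 289·239/627 = 110.1611; c·n₁/n = 95·388/627 = 58.7879
Stratum 2 (Site B): n₁ = 317, n₀ = 350, n = 667; a·n₀/n = 120·350/667 = 62.9685; c·n₁/n = 30·317/667 = 14.2579
Stratum 3 (Site C): n₁ = 122, n₀ = 244, n = 366; a·n₀/n = 33·244/366 = 22.0000; c·n₁/n = 20·122/366 = 6.6667
RR_MH = (110.1611 + 62.9685 + 22.0000) / (58.7879 + 14.2579 + 6.6667) = 195.1296 / 79.7124 = 2.44792

2.448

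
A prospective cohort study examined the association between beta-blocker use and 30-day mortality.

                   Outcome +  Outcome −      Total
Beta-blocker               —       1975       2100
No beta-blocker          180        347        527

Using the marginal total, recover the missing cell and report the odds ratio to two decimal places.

The missing cell is in the exposed row: 2100 − 1975 = 125.
So a = 125, b = 1975, c = 180, d = 347.
OR = (a·d)/(b·c) = (125 × 347) / (1975 × 180) = 43375 / 355500 = 0.12201

0.12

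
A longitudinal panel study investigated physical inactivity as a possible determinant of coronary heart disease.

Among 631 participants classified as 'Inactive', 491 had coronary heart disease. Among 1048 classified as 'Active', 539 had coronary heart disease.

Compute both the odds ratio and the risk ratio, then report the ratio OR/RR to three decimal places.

From the description: a = 491, b = 140, c = 539, d = 509.
OR = (491·509)/(140·539) = 249919/75460 = 3.31194
Risk in exposed = 491/631 = 0.77813; risk in unexposed = 539/1048 = 0.51431; RR = 1.51295
OR/RR = 3.31194 / 1.51295 = 2.18906
The outcome is not rare, so the OR lies further from 1 than the RR.

2.189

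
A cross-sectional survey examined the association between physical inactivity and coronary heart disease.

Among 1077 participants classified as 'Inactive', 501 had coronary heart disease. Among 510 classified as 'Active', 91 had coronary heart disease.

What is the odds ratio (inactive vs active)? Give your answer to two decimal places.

4.00

From the description: a = 501, b = 576, c = 91, d = 419.
OR = (a·d)/(b·c) = (501 × 419) / (576 × 91) = 209919 / 52416 = 4.00486
The odds of coronary heart disease are about 4.00 times as high in the inactive group.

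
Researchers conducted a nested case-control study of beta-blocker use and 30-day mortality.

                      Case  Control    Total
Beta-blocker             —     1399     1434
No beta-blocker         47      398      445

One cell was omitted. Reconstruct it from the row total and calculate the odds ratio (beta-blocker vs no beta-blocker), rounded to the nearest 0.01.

The missing cell is in the exposed row: 1434 − 1399 = 35.
So a = 35, b = 1399, c = 47, d = 398.
OR = (a·d)/(b·c) = (35 × 398) / (1399 × 47) = 13930 / 65753 = 0.21185

0.21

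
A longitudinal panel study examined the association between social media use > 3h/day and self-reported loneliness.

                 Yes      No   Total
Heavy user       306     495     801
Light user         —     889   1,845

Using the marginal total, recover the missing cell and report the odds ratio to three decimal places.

The missing cell is in the unexposed row: 1845 − 889 = 956.
So a = 306, b = 495, c = 956, d = 889.
OR = (a·d)/(b·c) = (306 × 889) / (495 × 956) = 272034 / 473220 = 0.57486

0.575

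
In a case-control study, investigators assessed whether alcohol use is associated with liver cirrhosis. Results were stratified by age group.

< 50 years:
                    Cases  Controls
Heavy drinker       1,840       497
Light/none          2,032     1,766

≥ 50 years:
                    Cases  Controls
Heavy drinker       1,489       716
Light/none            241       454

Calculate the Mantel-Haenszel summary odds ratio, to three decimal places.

OR_MH = Σ(aᵢdᵢ/nᵢ) / Σ(bᵢcᵢ/nᵢ), where nᵢ is the stratum total.
Stratum 1 (< 50 years): n = 6135; a·d/n = 1840·1766/6135 = 529.6561; b·c/n = 497·2032/6135 = 164.6135
Stratum 2 (≥ 50 years): n = 2900; a·d/n = 1489·454/2900 = 233.1055; b·c/n = 716·241/2900 = 59.5021
OR_MH = (529.6561 + 233.1055) / (164.6135 + 59.5021) = 762.7616 / 224.1156 = 3.40343

3.403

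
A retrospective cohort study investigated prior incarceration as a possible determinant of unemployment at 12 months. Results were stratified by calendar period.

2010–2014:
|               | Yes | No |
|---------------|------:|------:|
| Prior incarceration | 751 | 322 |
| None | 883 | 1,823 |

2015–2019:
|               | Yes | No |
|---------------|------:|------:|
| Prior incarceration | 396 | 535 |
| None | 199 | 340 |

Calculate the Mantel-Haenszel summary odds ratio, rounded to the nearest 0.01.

3.07

OR_MH = Σ(aᵢdᵢ/nᵢ) / Σ(bᵢcᵢ/nᵢ), where nᵢ is the stratum total.
Stratum 1 (2010–2014): n = 3779; a·d/n = 751·1823/3779 = 362.2845; b·c/n = 322·883/3779 = 75.2384
Stratum 2 (2015–2019): n = 1470; a·d/n = 396·340/1470 = 91.5918; b·c/n = 535·199/1470 = 72.4252
OR_MH = (362.2845 + 91.5918) / (75.2384 + 72.4252) = 453.8763 / 147.6636 = 3.07372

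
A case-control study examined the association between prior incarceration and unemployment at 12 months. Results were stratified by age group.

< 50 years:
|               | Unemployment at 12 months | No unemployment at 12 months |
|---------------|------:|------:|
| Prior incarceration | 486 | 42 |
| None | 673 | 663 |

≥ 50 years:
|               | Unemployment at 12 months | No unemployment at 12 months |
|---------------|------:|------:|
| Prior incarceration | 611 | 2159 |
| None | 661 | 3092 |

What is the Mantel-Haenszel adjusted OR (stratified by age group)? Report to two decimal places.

OR_MH = Σ(aᵢdᵢ/nᵢ) / Σ(bᵢcᵢ/nᵢ), where nᵢ is the stratum total.
Stratum 1 (< 50 years): n = 1864; a·d/n = 486·663/1864 = 172.8637; b·c/n = 42·673/1864 = 15.1642
Stratum 2 (≥ 50 years): n = 6523; a·d/n = 611·3092/6523 = 289.6232; b·c/n = 2159·661/6523 = 218.7795
OR_MH = (172.8637 + 289.6232) / (15.1642 + 218.7795) = 462.4869 / 233.9437 = 1.97692

1.98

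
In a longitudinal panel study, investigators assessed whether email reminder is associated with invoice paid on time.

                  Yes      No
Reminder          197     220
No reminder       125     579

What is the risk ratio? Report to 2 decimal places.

2.66

Cells: a = 197, b = 220, c = 125, d = 579.
Risk in exposed = 197/417 = 0.47242; risk in unexposed = 125/704 = 0.17756.
RR = 0.47242 / 0.17756 = 2.66068
The risk among the exposed is 2.66 times that among the unexposed.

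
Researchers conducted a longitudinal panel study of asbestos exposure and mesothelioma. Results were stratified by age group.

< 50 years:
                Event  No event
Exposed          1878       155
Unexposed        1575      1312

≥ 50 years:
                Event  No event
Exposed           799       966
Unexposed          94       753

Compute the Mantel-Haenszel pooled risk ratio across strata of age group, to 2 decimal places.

1.91

RR_MH = Σ(aᵢ·n₀ᵢ/nᵢ) / Σ(cᵢ·n₁ᵢ/nᵢ), with n₁ᵢ = aᵢ+bᵢ (exposed), n₀ᵢ = cᵢ+dᵢ (unexposed), nᵢ = n₁ᵢ+n₀ᵢ.
Stratum 1 (< 50 years): n₁ = 2033, n₀ = 2887, n = 4920; a·n₀/n = 1878·2887/4920 = 1101.9890; c·n₁/n = 1575·2033/4920 = 650.8079
Stratum 2 (≥ 50 years): n₁ = 1765, n₀ = 847, n = 2612; a·n₀/n = 799·847/2612 = 259.0938; c·n₁/n = 94·1765/2612 = 63.5184
RR_MH = (1101.9890 + 259.0938) / (650.8079 + 63.5184) = 1361.0828 / 714.3263 = 1.90541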